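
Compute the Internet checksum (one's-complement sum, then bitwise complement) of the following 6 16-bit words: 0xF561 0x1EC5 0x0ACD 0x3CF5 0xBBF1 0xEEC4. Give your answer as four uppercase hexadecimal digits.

F95F

One's-complement addition (fold any carry out of bit 15 back into bit 0):
  0xF561 + 0x1EC5 = 0x11426 → wrap carry → 0x1427
  0x1427 + 0x0ACD = 0x01EF4
  0x1EF4 + 0x3CF5 = 0x05BE9
  0x5BE9 + 0xBBF1 = 0x117DA → wrap carry → 0x17DB
  0x17DB + 0xEEC4 = 0x1069F → wrap carry → 0x06A0
One's-complement sum = 0x06A0.
Checksum = ~0x06A0 & 0xFFFF = 0xF95F.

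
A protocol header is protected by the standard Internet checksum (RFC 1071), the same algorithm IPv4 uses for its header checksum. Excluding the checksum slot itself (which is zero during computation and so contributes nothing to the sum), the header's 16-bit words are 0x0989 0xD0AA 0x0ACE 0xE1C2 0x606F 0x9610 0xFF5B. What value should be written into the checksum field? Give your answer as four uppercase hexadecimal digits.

One's-complement addition (fold any carry out of bit 15 back into bit 0):
  0x0989 + 0xD0AA = 0x0DA33
  0xDA33 + 0x0ACE = 0x0E501
  0xE501 + 0xE1C2 = 0x1C6C3 → wrap carry → 0xC6C4
  0xC6C4 + 0x606F = 0x12733 → wrap carry → 0x2734
  0x2734 + 0x9610 = 0x0BD44
  0xBD44 + 0xFF5B = 0x1BC9F → wrap carry → 0xBCA0
One's-complement sum = 0xBCA0.
Checksum = ~0xBCA0 & 0xFFFF = 0x435F.

435F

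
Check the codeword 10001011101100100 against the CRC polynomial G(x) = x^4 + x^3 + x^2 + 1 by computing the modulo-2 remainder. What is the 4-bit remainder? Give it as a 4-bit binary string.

Modulo-2 division of 10001011101100100 by 11101:
  pos 0: 10001 XOR 11101 = 01100
  pos 1: 11000 XOR 11101 = 00101
  pos 3: 10111 XOR 11101 = 01010
  pos 4: 10101 XOR 11101 = 01000
  pos 5: 10000 XOR 11101 = 01101
  pos 6: 11011 XOR 11101 = 00110
  pos 8: 11010 XOR 11101 = 00111
  pos 10: 11101 XOR 11101 = 00000
Remainder = 0000 (zero — the frame passes the CRC check).

0000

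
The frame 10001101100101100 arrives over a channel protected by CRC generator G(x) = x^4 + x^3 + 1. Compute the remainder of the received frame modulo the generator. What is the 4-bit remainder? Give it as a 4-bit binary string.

0000

Modulo-2 division of 10001101100101100 by 11001:
  pos 0: 10001 XOR 11001 = 01000
  pos 1: 10001 XOR 11001 = 01000
  pos 2: 10000 XOR 11001 = 01001
  pos 3: 10011 XOR 11001 = 01010
  pos 4: 10101 XOR 11001 = 01100
  pos 5: 11000 XOR 11001 = 00001
  pos 9: 10101 XOR 11001 = 01100
  pos 10: 11001 XOR 11001 = 00000
Remainder = 0000 (zero — the frame passes the CRC check).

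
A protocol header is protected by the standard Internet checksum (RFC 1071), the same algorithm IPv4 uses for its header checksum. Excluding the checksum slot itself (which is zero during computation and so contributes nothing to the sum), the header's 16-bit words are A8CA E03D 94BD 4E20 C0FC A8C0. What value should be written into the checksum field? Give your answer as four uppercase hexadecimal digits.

2A5C

One's-complement addition (fold any carry out of bit 15 back into bit 0):
  0xA8CA + 0xE03D = 0x18907 → wrap carry → 0x8908
  0x8908 + 0x94BD = 0x11DC5 → wrap carry → 0x1DC6
  0x1DC6 + 0x4E20 = 0x06BE6
  0x6BE6 + 0xC0FC = 0x12CE2 → wrap carry → 0x2CE3
  0x2CE3 + 0xA8C0 = 0x0D5A3
One's-complement sum = 0xD5A3.
Checksum = ~0xD5A3 & 0xFFFF = 0x2A5C.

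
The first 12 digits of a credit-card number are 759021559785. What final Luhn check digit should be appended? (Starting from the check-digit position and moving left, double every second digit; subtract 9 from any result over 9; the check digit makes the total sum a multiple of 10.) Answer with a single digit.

0

Partial digits right→left: 5 8 7 9 5 5 1 2 0 9 5 7
Double every second digit counting from the check-digit position (so the 1st, 3rd, 5th, ... of the partial from the right).
  doubled (with −9 where >9): 1 5 1 2 0 1 → sum 10
  kept as-is: 8 9 5 2 9 7 → sum 40
Total = 10 + 40 = 50.
Check digit = (10 − (50 mod 10)) mod 10 = 0.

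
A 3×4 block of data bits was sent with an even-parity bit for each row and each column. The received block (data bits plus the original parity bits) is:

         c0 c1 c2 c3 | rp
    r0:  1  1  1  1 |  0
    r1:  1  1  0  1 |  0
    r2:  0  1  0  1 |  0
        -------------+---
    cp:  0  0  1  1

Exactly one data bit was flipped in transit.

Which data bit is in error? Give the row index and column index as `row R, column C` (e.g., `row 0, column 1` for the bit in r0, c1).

Recompute each row's even parity and compare to rp:
  r0: data parity 0, sent rp 0 → ok
  r1: data parity 1, sent rp 0 → mismatch
  r2: data parity 0, sent rp 0 → ok
Recompute each column's even parity and compare to cp:
  c0: data parity 0, sent cp 0 → ok
  c1: data parity 1, sent cp 0 → mismatch
  c2: data parity 1, sent cp 1 → ok
  c3: data parity 1, sent cp 1 → ok
Exactly one row (r1) and one column (c1) fail → the flipped bit is at their intersection.

row 1, column 1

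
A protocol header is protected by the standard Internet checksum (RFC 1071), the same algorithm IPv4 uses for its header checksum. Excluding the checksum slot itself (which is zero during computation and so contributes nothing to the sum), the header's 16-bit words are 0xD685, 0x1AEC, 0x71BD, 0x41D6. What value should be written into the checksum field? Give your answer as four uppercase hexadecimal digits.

One's-complement addition (fold any carry out of bit 15 back into bit 0):
  0xD685 + 0x1AEC = 0x0F171
  0xF171 + 0x71BD = 0x1632E → wrap carry → 0x632F
  0x632F + 0x41D6 = 0x0A505
One's-complement sum = 0xA505.
Checksum = ~0xA505 & 0xFFFF = 0x5AFA.

5AFA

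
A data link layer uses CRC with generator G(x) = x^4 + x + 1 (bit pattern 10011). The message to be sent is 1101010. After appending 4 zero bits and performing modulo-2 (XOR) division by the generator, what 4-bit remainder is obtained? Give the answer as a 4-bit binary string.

Append 4 zeros: 11010100000. Divide by 10011 (XOR where the leading bit is 1):
  pos 0: 11010 XOR 10011 = 01001
  pos 1: 10011 XOR 10011 = 00000
Remainder (last 4 bits) = 0000. This is the CRC / FCS.

0000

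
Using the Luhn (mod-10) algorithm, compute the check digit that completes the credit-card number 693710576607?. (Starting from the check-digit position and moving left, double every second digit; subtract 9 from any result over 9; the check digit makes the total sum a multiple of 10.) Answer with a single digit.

Partial digits right→left: 7 0 6 6 7 5 0 1 7 3 9 6
Double every second digit counting from the check-digit position (so the 1st, 3rd, 5th, ... of the partial from the right).
  doubled (with −9 where >9): 5 3 5 0 5 9 → sum 27
  kept as-is: 0 6 5 1 3 6 → sum 21
Total = 27 + 21 = 48.
Check digit = (10 − (48 mod 10)) mod 10 = 2.

2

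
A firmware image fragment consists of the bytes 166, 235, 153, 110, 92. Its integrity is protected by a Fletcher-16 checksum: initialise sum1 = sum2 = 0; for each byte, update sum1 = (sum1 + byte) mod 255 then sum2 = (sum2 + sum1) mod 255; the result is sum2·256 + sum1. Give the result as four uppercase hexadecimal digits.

Running sums (mod 255):
  after byte 0 (166): sum1=166, sum2=166
  after byte 1 (235): sum1=146, sum2=57
  after byte 2 (153): sum1=44, sum2=101
  after byte 3 (110): sum1=154, sum2=0
  after byte 4 (92): sum1=246, sum2=246
Checksum = sum2·256 + sum1 = 246·256 + 246 = 63222 = 0xF6F6.

F6F6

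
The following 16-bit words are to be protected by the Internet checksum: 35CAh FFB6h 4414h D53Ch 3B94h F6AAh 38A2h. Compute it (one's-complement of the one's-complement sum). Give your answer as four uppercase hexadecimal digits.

One's-complement addition (fold any carry out of bit 15 back into bit 0):
  0x35CA + 0xFFB6 = 0x13580 → wrap carry → 0x3581
  0x3581 + 0x4414 = 0x07995
  0x7995 + 0xD53C = 0x14ED1 → wrap carry → 0x4ED2
  0x4ED2 + 0x3B94 = 0x08A66
  0x8A66 + 0xF6AA = 0x18110 → wrap carry → 0x8111
  0x8111 + 0x38A2 = 0x0B9B3
One's-complement sum = 0xB9B3.
Checksum = ~0xB9B3 & 0xFFFF = 0x464C.

464C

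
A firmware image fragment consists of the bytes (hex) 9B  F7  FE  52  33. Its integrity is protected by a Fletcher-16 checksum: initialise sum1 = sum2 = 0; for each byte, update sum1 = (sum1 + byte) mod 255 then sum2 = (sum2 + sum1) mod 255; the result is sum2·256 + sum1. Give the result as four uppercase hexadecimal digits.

Running sums (mod 255):
  after byte 0 (9B): sum1=155, sum2=155
  after byte 1 (F7): sum1=147, sum2=47
  after byte 2 (FE): sum1=146, sum2=193
  after byte 3 (52): sum1=228, sum2=166
  after byte 4 (33): sum1=24, sum2=190
Checksum = sum2·256 + sum1 = 190·256 + 24 = 48664 = 0xBE18.

BE18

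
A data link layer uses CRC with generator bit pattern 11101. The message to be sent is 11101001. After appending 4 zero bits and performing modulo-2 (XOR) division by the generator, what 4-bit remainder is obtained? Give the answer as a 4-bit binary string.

1101

Append 4 zeros: 111010010000. Divide by 11101 (XOR where the leading bit is 1):
  pos 0: 11101 XOR 11101 = 00000
  pos 7: 10000 XOR 11101 = 01101
Remainder (last 4 bits) = 1101. This is the CRC / FCS.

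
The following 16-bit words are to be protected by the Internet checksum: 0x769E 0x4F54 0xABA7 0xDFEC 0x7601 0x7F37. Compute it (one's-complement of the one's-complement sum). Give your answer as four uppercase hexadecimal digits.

B93F

One's-complement addition (fold any carry out of bit 15 back into bit 0):
  0x769E + 0x4F54 = 0x0C5F2
  0xC5F2 + 0xABA7 = 0x17199 → wrap carry → 0x719A
  0x719A + 0xDFEC = 0x15186 → wrap carry → 0x5187
  0x5187 + 0x7601 = 0x0C788
  0xC788 + 0x7F37 = 0x146BF → wrap carry → 0x46C0
One's-complement sum = 0x46C0.
Checksum = ~0x46C0 & 0xFFFF = 0xB93F.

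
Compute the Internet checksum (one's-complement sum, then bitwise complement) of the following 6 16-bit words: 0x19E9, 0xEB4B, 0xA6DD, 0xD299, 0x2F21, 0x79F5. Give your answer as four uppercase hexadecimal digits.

D83C

One's-complement addition (fold any carry out of bit 15 back into bit 0):
  0x19E9 + 0xEB4B = 0x10534 → wrap carry → 0x0535
  0x0535 + 0xA6DD = 0x0AC12
  0xAC12 + 0xD299 = 0x17EAB → wrap carry → 0x7EAC
  0x7EAC + 0x2F21 = 0x0ADCD
  0xADCD + 0x79F5 = 0x127C2 → wrap carry → 0x27C3
One's-complement sum = 0x27C3.
Checksum = ~0x27C3 & 0xFFFF = 0xD83C.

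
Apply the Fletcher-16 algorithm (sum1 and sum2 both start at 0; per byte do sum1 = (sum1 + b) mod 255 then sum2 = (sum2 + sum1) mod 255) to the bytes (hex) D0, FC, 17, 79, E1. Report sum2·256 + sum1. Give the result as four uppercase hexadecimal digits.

Running sums (mod 255):
  after byte 0 (D0): sum1=208, sum2=208
  after byte 1 (FC): sum1=205, sum2=158
  after byte 2 (17): sum1=228, sum2=131
  after byte 3 (79): sum1=94, sum2=225
  after byte 4 (E1): sum1=64, sum2=34
Checksum = sum2·256 + sum1 = 34·256 + 64 = 8768 = 0x2240.

2240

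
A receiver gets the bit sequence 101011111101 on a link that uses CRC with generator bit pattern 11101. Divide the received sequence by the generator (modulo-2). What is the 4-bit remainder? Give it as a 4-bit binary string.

0001

Modulo-2 division of 101011111101 by 11101:
  pos 0: 10101 XOR 11101 = 01000
  pos 1: 10001 XOR 11101 = 01100
  pos 2: 11001 XOR 11101 = 00100
  pos 4: 10011 XOR 11101 = 01110
  pos 5: 11101 XOR 11101 = 00000
Remainder = 0001 (nonzero — an error is detected).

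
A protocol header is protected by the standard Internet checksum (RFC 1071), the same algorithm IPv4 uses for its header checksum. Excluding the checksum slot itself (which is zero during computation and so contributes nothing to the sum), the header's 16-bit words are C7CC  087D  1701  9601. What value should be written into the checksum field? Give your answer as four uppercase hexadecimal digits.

82B3

One's-complement addition (fold any carry out of bit 15 back into bit 0):
  0xC7CC + 0x087D = 0x0D049
  0xD049 + 0x1701 = 0x0E74A
  0xE74A + 0x9601 = 0x17D4B → wrap carry → 0x7D4C
One's-complement sum = 0x7D4C.
Checksum = ~0x7D4C & 0xFFFF = 0x82B3.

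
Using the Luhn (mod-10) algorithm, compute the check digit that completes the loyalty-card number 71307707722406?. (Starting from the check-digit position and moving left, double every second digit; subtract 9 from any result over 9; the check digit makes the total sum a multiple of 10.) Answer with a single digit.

Partial digits right→left: 6 0 4 2 2 7 7 0 7 7 0 3 1 7
Double every second digit counting from the check-digit position (so the 1st, 3rd, 5th, ... of the partial from the right).
  doubled (with −9 where >9): 3 8 4 5 5 0 2 → sum 27
  kept as-is: 0 2 7 0 7 3 7 → sum 26
Total = 27 + 26 = 53.
Check digit = (10 − (53 mod 10)) mod 10 = 7.

7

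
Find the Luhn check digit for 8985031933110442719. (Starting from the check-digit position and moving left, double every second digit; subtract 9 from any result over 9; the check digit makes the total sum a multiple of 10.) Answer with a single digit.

Partial digits right→left: 9 1 7 2 4 4 0 1 1 3 3 9 1 3 0 5 8 9 8
Double every second digit counting from the check-digit position (so the 1st, 3rd, 5th, ... of the partial from the right).
  doubled (with −9 where >9): 9 5 8 0 2 6 2 0 7 7 → sum 46
  kept as-is: 1 2 4 1 3 9 3 5 9 → sum 37
Total = 46 + 37 = 83.
Check digit = (10 − (83 mod 10)) mod 10 = 7.

7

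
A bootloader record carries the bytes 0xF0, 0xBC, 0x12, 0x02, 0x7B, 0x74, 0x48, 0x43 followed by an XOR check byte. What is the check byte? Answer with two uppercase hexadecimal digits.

XOR the bytes together:
  start with 0xF0
  0xF0 ⊕ 0xBC = 0x4C
  0x4C ⊕ 0x12 = 0x5E
  0x5E ⊕ 0x02 = 0x5C
  0x5C ⊕ 0x7B = 0x27
  0x27 ⊕ 0x74 = 0x53
  0x53 ⊕ 0x48 = 0x1B
  0x1B ⊕ 0x43 = 0x58

58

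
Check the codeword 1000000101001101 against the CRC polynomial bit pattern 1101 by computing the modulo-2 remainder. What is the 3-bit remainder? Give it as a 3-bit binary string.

110

Modulo-2 division of 1000000101001101 by 1101:
  pos 0: 1000 XOR 1101 = 0101
  pos 1: 1010 XOR 1101 = 0111
  pos 2: 1110 XOR 1101 = 0011
  pos 4: 1101 XOR 1101 = 0000
  pos 9: 1001 XOR 1101 = 0100
  pos 10: 1001 XOR 1101 = 0100
  pos 11: 1000 XOR 1101 = 0101
  pos 12: 1011 XOR 1101 = 0110
Remainder = 110 (nonzero — an error is detected).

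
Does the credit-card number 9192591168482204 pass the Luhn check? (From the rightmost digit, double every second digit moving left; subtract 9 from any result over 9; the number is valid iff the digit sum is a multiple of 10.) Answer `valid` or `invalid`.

invalid

From the right, keep odd positions and double even positions (subtract 9 from any doubled value over 9):
  doubled (positions 2,4,...): 0 4 8 3 2 1 9 9 → sum 36
  kept (positions 1,3,...): 4 2 8 8 1 9 2 1 → sum 35
Total = 71.
71 mod 10 = 1, so the number is invalid.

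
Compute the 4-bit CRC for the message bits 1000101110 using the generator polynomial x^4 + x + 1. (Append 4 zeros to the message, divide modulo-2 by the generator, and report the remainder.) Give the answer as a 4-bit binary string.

0110

Append 4 zeros: 10001011100000. Divide by 10011 (XOR where the leading bit is 1):
  pos 0: 10001 XOR 10011 = 00010
  pos 3: 10011 XOR 10011 = 00000
  pos 8: 10000 XOR 10011 = 00011
Remainder (last 4 bits) = 0110. This is the CRC / FCS.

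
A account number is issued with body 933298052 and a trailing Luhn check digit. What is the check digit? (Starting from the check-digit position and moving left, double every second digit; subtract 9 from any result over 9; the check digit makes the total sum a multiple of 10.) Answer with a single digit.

4

Partial digits right→left: 2 5 0 8 9 2 3 3 9
Double every second digit counting from the check-digit position (so the 1st, 3rd, 5th, ... of the partial from the right).
  doubled (with −9 where >9): 4 0 9 6 9 → sum 28
  kept as-is: 5 8 2 3 → sum 18
Total = 28 + 18 = 46.
Check digit = (10 − (46 mod 10)) mod 10 = 4.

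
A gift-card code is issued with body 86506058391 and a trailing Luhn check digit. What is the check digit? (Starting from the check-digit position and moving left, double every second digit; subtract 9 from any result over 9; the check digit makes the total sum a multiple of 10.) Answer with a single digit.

7

Partial digits right→left: 1 9 3 8 5 0 6 0 5 6 8
Double every second digit counting from the check-digit position (so the 1st, 3rd, 5th, ... of the partial from the right).
  doubled (with −9 where >9): 2 6 1 3 1 7 → sum 20
  kept as-is: 9 8 0 0 6 → sum 23
Total = 20 + 23 = 43.
Check digit = (10 − (43 mod 10)) mod 10 = 7.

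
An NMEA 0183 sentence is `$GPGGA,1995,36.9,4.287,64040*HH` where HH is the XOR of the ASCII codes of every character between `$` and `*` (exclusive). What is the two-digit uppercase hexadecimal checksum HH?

51

XOR the ASCII codes of the payload characters:
  'G' = 0x47 → acc = 0x47
  'P' = 0x50 → acc = 0x17
  'G' = 0x47 → acc = 0x50
  'G' = 0x47 → acc = 0x17
  'A' = 0x41 → acc = 0x56
  ',' = 0x2C → acc = 0x7A
  '1' = 0x31 → acc = 0x4B
  '9' = 0x39 → acc = 0x72
  '9' = 0x39 → acc = 0x4B
  '5' = 0x35 → acc = 0x7E
  ',' = 0x2C → acc = 0x52
  '3' = 0x33 → acc = 0x61
  '6' = 0x36 → acc = 0x57
  '.' = 0x2E → acc = 0x79
  '9' = 0x39 → acc = 0x40
  ',' = 0x2C → acc = 0x6C
  '4' = 0x34 → acc = 0x58
  '.' = 0x2E → acc = 0x76
  '2' = 0x32 → acc = 0x44
  '8' = 0x38 → acc = 0x7C
  '7' = 0x37 → acc = 0x4B
  ',' = 0x2C → acc = 0x67
  '6' = 0x36 → acc = 0x51
  '4' = 0x34 → acc = 0x65
  '0' = 0x30 → acc = 0x55
  '4' = 0x34 → acc = 0x61
  '0' = 0x30 → acc = 0x51
Checksum = 0x51.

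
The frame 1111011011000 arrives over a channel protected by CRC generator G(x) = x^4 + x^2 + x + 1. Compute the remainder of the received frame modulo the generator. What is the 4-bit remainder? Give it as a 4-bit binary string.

0000

Modulo-2 division of 1111011011000 by 10111:
  pos 0: 11110 XOR 10111 = 01001
  pos 1: 10011 XOR 10111 = 00100
  pos 3: 10010 XOR 10111 = 00101
  pos 5: 10111 XOR 10111 = 00000
Remainder = 0000 (zero — the frame passes the CRC check).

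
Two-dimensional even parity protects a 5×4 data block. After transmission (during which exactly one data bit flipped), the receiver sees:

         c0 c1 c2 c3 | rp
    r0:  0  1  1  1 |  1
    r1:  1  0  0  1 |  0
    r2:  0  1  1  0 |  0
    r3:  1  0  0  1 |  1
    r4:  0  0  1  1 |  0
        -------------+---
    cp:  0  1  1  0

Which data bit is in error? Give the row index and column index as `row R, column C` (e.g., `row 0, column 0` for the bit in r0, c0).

row 3, column 1

Recompute each row's even parity and compare to rp:
  r0: data parity 1, sent rp 1 → ok
  r1: data parity 0, sent rp 0 → ok
  r2: data parity 0, sent rp 0 → ok
  r3: data parity 0, sent rp 1 → mismatch
  r4: data parity 0, sent rp 0 → ok
Recompute each column's even parity and compare to cp:
  c0: data parity 0, sent cp 0 → ok
  c1: data parity 0, sent cp 1 → mismatch
  c2: data parity 1, sent cp 1 → ok
  c3: data parity 0, sent cp 0 → ok
Exactly one row (r3) and one column (c1) fail → the flipped bit is at their intersection.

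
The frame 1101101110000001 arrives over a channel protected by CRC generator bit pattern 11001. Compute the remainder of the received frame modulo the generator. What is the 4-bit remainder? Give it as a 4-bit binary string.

1110

Modulo-2 division of 1101101110000001 by 11001:
  pos 0: 11011 XOR 11001 = 00010
  pos 3: 10011 XOR 11001 = 01010
  pos 4: 10101 XOR 11001 = 01100
  pos 5: 11000 XOR 11001 = 00001
  pos 9: 10000 XOR 11001 = 01001
  pos 10: 10010 XOR 11001 = 01011
  pos 11: 10111 XOR 11001 = 01110
Remainder = 1110 (nonzero — an error is detected).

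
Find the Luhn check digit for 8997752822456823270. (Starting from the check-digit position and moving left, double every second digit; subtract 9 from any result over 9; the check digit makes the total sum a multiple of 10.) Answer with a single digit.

8

Partial digits right→left: 0 7 2 3 2 8 6 5 4 2 2 8 2 5 7 7 9 9 8
Double every second digit counting from the check-digit position (so the 1st, 3rd, 5th, ... of the partial from the right).
  doubled (with −9 where >9): 0 4 4 3 8 4 4 5 9 7 → sum 48
  kept as-is: 7 3 8 5 2 8 5 7 9 → sum 54
Total = 48 + 54 = 102.
Check digit = (10 − (102 mod 10)) mod 10 = 8.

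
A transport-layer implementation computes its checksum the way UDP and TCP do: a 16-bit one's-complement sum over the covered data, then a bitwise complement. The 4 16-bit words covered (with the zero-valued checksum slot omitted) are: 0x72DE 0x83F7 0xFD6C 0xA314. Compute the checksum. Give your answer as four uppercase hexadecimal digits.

One's-complement addition (fold any carry out of bit 15 back into bit 0):
  0x72DE + 0x83F7 = 0x0F6D5
  0xF6D5 + 0xFD6C = 0x1F441 → wrap carry → 0xF442
  0xF442 + 0xA314 = 0x19756 → wrap carry → 0x9757
One's-complement sum = 0x9757.
Checksum = ~0x9757 & 0xFFFF = 0x68A8.

68A8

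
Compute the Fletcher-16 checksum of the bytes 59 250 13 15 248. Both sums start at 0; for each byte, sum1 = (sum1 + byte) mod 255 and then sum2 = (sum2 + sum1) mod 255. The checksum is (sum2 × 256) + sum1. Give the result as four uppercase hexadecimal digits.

524B

Running sums (mod 255):
  after byte 0 (59): sum1=59, sum2=59
  after byte 1 (250): sum1=54, sum2=113
  after byte 2 (13): sum1=67, sum2=180
  after byte 3 (15): sum1=82, sum2=7
  after byte 4 (248): sum1=75, sum2=82
Checksum = sum2·256 + sum1 = 82·256 + 75 = 21067 = 0x524B.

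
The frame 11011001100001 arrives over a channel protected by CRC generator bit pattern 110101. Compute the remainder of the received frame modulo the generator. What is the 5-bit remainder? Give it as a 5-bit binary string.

Modulo-2 division of 11011001100001 by 110101:
  pos 0: 110110 XOR 110101 = 000011
  pos 4: 110110 XOR 110101 = 000011
  pos 8: 110001 XOR 110101 = 000100
Remainder = 00100 (nonzero — an error is detected).

00100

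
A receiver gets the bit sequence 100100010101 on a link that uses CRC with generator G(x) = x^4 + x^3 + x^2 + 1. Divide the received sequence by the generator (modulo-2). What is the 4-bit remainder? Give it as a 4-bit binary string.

0111

Modulo-2 division of 100100010101 by 11101:
  pos 0: 10010 XOR 11101 = 01111
  pos 1: 11110 XOR 11101 = 00011
  pos 4: 11010 XOR 11101 = 00111
  pos 6: 11110 XOR 11101 = 00011
Remainder = 0111 (nonzero — an error is detected).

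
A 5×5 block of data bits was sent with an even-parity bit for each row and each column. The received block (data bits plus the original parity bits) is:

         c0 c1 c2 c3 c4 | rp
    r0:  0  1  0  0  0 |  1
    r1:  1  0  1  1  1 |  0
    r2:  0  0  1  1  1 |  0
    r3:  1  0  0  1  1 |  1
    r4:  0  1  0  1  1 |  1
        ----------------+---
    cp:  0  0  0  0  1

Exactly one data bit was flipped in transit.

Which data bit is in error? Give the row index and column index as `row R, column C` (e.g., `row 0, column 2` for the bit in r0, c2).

Recompute each row's even parity and compare to rp:
  r0: data parity 1, sent rp 1 → ok
  r1: data parity 0, sent rp 0 → ok
  r2: data parity 1, sent rp 0 → mismatch
  r3: data parity 1, sent rp 1 → ok
  r4: data parity 1, sent rp 1 → ok
Recompute each column's even parity and compare to cp:
  c0: data parity 0, sent cp 0 → ok
  c1: data parity 0, sent cp 0 → ok
  c2: data parity 0, sent cp 0 → ok
  c3: data parity 0, sent cp 0 → ok
  c4: data parity 0, sent cp 1 → mismatch
Exactly one row (r2) and one column (c4) fail → the flipped bit is at their intersection.

row 2, column 4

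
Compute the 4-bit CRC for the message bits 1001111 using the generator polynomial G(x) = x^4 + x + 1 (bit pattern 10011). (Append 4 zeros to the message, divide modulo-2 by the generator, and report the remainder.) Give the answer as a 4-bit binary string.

0101

Append 4 zeros: 10011110000. Divide by 10011 (XOR where the leading bit is 1):
  pos 0: 10011 XOR 10011 = 00000
  pos 5: 11000 XOR 10011 = 01011
  pos 6: 10110 XOR 10011 = 00101
Remainder (last 4 bits) = 0101. This is the CRC / FCS.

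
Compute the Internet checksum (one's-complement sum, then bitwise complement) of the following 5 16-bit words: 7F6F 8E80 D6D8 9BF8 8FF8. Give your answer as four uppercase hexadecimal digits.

EF45

One's-complement addition (fold any carry out of bit 15 back into bit 0):
  0x7F6F + 0x8E80 = 0x10DEF → wrap carry → 0x0DF0
  0x0DF0 + 0xD6D8 = 0x0E4C8
  0xE4C8 + 0x9BF8 = 0x180C0 → wrap carry → 0x80C1
  0x80C1 + 0x8FF8 = 0x110B9 → wrap carry → 0x10BA
One's-complement sum = 0x10BA.
Checksum = ~0x10BA & 0xFFFF = 0xEF45.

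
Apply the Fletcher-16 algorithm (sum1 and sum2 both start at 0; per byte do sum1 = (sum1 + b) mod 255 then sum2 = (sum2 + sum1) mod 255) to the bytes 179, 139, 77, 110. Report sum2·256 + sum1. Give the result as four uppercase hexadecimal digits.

Running sums (mod 255):
  after byte 0 (179): sum1=179, sum2=179
  after byte 1 (139): sum1=63, sum2=242
  after byte 2 (77): sum1=140, sum2=127
  after byte 3 (110): sum1=250, sum2=122
Checksum = sum2·256 + sum1 = 122·256 + 250 = 31482 = 0x7AFA.

7AFA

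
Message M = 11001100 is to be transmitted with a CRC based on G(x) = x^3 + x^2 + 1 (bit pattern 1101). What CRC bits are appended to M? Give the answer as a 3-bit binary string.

Append 3 zeros: 11001100000. Divide by 1101 (XOR where the leading bit is 1):
  pos 0: 1100 XOR 1101 = 0001
  pos 3: 1110 XOR 1101 = 0011
  pos 5: 1100 XOR 1101 = 0001
Remainder (last 3 bits) = 100. This is the CRC / FCS.

100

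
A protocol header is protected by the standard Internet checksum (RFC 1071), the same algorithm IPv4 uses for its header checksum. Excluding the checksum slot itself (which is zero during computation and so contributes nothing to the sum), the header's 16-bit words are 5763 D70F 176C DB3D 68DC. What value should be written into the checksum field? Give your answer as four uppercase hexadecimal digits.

One's-complement addition (fold any carry out of bit 15 back into bit 0):
  0x5763 + 0xD70F = 0x12E72 → wrap carry → 0x2E73
  0x2E73 + 0x176C = 0x045DF
  0x45DF + 0xDB3D = 0x1211C → wrap carry → 0x211D
  0x211D + 0x68DC = 0x089F9
One's-complement sum = 0x89F9.
Checksum = ~0x89F9 & 0xFFFF = 0x7606.

7606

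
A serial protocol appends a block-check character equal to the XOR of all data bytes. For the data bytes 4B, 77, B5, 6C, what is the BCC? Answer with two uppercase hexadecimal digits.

XOR the bytes together:
  start with 0x4B
  0x4B ⊕ 0x77 = 0x3C
  0x3C ⊕ 0xB5 = 0x89
  0x89 ⊕ 0x6C = 0xE5

E5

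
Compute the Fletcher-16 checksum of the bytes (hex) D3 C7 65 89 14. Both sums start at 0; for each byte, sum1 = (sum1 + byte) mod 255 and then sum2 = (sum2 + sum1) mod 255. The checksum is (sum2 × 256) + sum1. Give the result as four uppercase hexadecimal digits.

999E

Running sums (mod 255):
  after byte 0 (D3): sum1=211, sum2=211
  after byte 1 (C7): sum1=155, sum2=111
  after byte 2 (65): sum1=1, sum2=112
  after byte 3 (89): sum1=138, sum2=250
  after byte 4 (14): sum1=158, sum2=153
Checksum = sum2·256 + sum1 = 153·256 + 158 = 39326 = 0x999E.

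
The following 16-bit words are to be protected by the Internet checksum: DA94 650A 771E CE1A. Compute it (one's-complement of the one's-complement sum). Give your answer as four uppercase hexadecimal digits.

One's-complement addition (fold any carry out of bit 15 back into bit 0):
  0xDA94 + 0x650A = 0x13F9E → wrap carry → 0x3F9F
  0x3F9F + 0x771E = 0x0B6BD
  0xB6BD + 0xCE1A = 0x184D7 → wrap carry → 0x84D8
One's-complement sum = 0x84D8.
Checksum = ~0x84D8 & 0xFFFF = 0x7B27.

7B27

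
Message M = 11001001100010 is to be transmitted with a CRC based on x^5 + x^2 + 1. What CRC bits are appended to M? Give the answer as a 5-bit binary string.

Append 5 zeros: 1100100110001000000. Divide by 100101 (XOR where the leading bit is 1):
  pos 0: 110010 XOR 100101 = 010111
  pos 1: 101110 XOR 100101 = 001011
  pos 3: 101111 XOR 100101 = 001010
  pos 5: 101000 XOR 100101 = 001101
  pos 7: 110101 XOR 100101 = 010000
  pos 8: 100000 XOR 100101 = 000101
  pos 11: 101000 XOR 100101 = 001101
  pos 13: 110100 XOR 100101 = 010001
Remainder (last 5 bits) = 10001. This is the CRC / FCS.

10001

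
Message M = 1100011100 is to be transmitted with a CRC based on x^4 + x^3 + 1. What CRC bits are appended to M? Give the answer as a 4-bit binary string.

Append 4 zeros: 11000111000000. Divide by 11001 (XOR where the leading bit is 1):
  pos 0: 11000 XOR 11001 = 00001
  pos 4: 11110 XOR 11001 = 00111
  pos 6: 11100 XOR 11001 = 00101
  pos 8: 10100 XOR 11001 = 01101
  pos 9: 11010 XOR 11001 = 00011
Remainder (last 4 bits) = 0011. This is the CRC / FCS.

0011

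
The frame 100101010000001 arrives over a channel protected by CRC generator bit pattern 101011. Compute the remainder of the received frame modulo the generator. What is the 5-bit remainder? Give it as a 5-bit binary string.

Modulo-2 division of 100101010000001 by 101011:
  pos 0: 100101 XOR 101011 = 001110
  pos 2: 111001 XOR 101011 = 010010
  pos 3: 100100 XOR 101011 = 001111
  pos 5: 111100 XOR 101011 = 010111
  pos 6: 101110 XOR 101011 = 000101
  pos 9: 101001 XOR 101011 = 000010
Remainder = 00010 (nonzero — an error is detected).

00010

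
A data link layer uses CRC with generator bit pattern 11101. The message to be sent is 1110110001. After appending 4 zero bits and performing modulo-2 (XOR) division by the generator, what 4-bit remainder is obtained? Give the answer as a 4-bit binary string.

1111

Append 4 zeros: 11101100010000. Divide by 11101 (XOR where the leading bit is 1):
  pos 0: 11101 XOR 11101 = 00000
  pos 5: 10001 XOR 11101 = 01100
  pos 6: 11000 XOR 11101 = 00101
  pos 8: 10100 XOR 11101 = 01001
  pos 9: 10010 XOR 11101 = 01111
Remainder (last 4 bits) = 1111. This is the CRC / FCS.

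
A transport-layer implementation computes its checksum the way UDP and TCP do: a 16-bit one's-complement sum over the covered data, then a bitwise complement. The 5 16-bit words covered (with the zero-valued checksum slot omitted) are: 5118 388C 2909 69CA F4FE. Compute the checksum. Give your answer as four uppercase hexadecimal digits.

One's-complement addition (fold any carry out of bit 15 back into bit 0):
  0x5118 + 0x388C = 0x089A4
  0x89A4 + 0x2909 = 0x0B2AD
  0xB2AD + 0x69CA = 0x11C77 → wrap carry → 0x1C78
  0x1C78 + 0xF4FE = 0x11176 → wrap carry → 0x1177
One's-complement sum = 0x1177.
Checksum = ~0x1177 & 0xFFFF = 0xEE88.

EE88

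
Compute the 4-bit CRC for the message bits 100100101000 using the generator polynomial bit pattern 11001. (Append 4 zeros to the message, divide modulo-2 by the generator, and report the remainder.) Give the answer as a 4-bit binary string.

0000

Append 4 zeros: 1001001010000000. Divide by 11001 (XOR where the leading bit is 1):
  pos 0: 10010 XOR 11001 = 01011
  pos 1: 10110 XOR 11001 = 01111
  pos 2: 11111 XOR 11001 = 00110
  pos 4: 11001 XOR 11001 = 00000
Remainder (last 4 bits) = 0000. This is the CRC / FCS.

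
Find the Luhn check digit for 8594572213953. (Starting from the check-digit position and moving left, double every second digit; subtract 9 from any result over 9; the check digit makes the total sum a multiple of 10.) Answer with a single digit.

Partial digits right→left: 3 5 9 3 1 2 2 7 5 4 9 5 8
Double every second digit counting from the check-digit position (so the 1st, 3rd, 5th, ... of the partial from the right).
  doubled (with −9 where >9): 6 9 2 4 1 9 7 → sum 38
  kept as-is: 5 3 2 7 4 5 → sum 26
Total = 38 + 26 = 64.
Check digit = (10 − (64 mod 10)) mod 10 = 6.

6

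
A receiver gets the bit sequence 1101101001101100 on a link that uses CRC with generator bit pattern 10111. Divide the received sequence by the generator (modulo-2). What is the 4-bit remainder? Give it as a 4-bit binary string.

0111

Modulo-2 division of 1101101001101100 by 10111:
  pos 0: 11011 XOR 10111 = 01100
  pos 1: 11000 XOR 10111 = 01111
  pos 2: 11111 XOR 10111 = 01000
  pos 3: 10000 XOR 10111 = 00111
  pos 5: 11101 XOR 10111 = 01010
  pos 6: 10101 XOR 10111 = 00010
  pos 9: 10011 XOR 10111 = 00100
  pos 11: 10000 XOR 10111 = 00111
Remainder = 0111 (nonzero — an error is detected).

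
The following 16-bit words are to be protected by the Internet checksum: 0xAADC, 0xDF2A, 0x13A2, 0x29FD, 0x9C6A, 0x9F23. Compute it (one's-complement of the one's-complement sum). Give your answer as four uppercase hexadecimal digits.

One's-complement addition (fold any carry out of bit 15 back into bit 0):
  0xAADC + 0xDF2A = 0x18A06 → wrap carry → 0x8A07
  0x8A07 + 0x13A2 = 0x09DA9
  0x9DA9 + 0x29FD = 0x0C7A6
  0xC7A6 + 0x9C6A = 0x16410 → wrap carry → 0x6411
  0x6411 + 0x9F23 = 0x10334 → wrap carry → 0x0335
One's-complement sum = 0x0335.
Checksum = ~0x0335 & 0xFFFF = 0xFCCA.

FCCA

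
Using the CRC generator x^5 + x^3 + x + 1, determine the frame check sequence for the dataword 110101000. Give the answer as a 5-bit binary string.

Append 5 zeros: 11010100000000. Divide by 101011 (XOR where the leading bit is 1):
  pos 0: 110101 XOR 101011 = 011110
  pos 1: 111100 XOR 101011 = 010111
  pos 2: 101110 XOR 101011 = 000101
  pos 5: 101000 XOR 101011 = 000011
Remainder (last 5 bits) = 11000. This is the CRC / FCS.

11000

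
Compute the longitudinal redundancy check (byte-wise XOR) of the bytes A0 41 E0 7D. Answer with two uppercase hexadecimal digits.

XOR the bytes together:
  start with 0xA0
  0xA0 ⊕ 0x41 = 0xE1
  0xE1 ⊕ 0xE0 = 0x01
  0x01 ⊕ 0x7D = 0x7C

7C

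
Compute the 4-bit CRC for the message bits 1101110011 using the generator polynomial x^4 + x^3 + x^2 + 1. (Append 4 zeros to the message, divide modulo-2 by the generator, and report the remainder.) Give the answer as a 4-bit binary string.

Append 4 zeros: 11011100110000. Divide by 11101 (XOR where the leading bit is 1):
  pos 0: 11011 XOR 11101 = 00110
  pos 2: 11010 XOR 11101 = 00111
  pos 4: 11101 XOR 11101 = 00000
  pos 9: 10000 XOR 11101 = 01101
Remainder (last 4 bits) = 1101. This is the CRC / FCS.

1101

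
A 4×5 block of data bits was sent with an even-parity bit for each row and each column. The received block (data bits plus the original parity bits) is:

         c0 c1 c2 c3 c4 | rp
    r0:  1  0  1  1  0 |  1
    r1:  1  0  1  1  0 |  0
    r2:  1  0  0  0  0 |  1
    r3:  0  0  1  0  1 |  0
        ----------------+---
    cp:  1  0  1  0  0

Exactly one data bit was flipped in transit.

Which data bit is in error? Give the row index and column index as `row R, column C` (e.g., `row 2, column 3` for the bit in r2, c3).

row 1, column 4

Recompute each row's even parity and compare to rp:
  r0: data parity 1, sent rp 1 → ok
  r1: data parity 1, sent rp 0 → mismatch
  r2: data parity 1, sent rp 1 → ok
  r3: data parity 0, sent rp 0 → ok
Recompute each column's even parity and compare to cp:
  c0: data parity 1, sent cp 1 → ok
  c1: data parity 0, sent cp 0 → ok
  c2: data parity 1, sent cp 1 → ok
  c3: data parity 0, sent cp 0 → ok
  c4: data parity 1, sent cp 0 → mismatch
Exactly one row (r1) and one column (c4) fail → the flipped bit is at their intersection.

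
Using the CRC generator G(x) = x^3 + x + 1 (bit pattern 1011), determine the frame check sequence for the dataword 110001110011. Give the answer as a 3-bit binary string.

Append 3 zeros: 110001110011000. Divide by 1011 (XOR where the leading bit is 1):
  pos 0: 1100 XOR 1011 = 0111
  pos 1: 1110 XOR 1011 = 0101
  pos 2: 1011 XOR 1011 = 0000
  pos 6: 1100 XOR 1011 = 0111
  pos 7: 1111 XOR 1011 = 0100
  pos 8: 1001 XOR 1011 = 0010
  pos 10: 1000 XOR 1011 = 0011
Remainder (last 3 bits) = 110. This is the CRC / FCS.

110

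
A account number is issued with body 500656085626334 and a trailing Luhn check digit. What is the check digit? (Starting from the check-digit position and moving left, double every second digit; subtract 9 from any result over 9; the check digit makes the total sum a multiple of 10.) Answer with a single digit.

Partial digits right→left: 4 3 3 6 2 6 5 8 0 6 5 6 0 0 5
Double every second digit counting from the check-digit position (so the 1st, 3rd, 5th, ... of the partial from the right).
  doubled (with −9 where >9): 8 6 4 1 0 1 0 1 → sum 21
  kept as-is: 3 6 6 8 6 6 0 → sum 35
Total = 21 + 35 = 56.
Check digit = (10 − (56 mod 10)) mod 10 = 4.

4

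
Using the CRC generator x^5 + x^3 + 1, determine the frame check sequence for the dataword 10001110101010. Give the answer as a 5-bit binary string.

Append 5 zeros: 1000111010101000000. Divide by 101001 (XOR where the leading bit is 1):
  pos 0: 100011 XOR 101001 = 001010
  pos 2: 101010 XOR 101001 = 000011
  pos 6: 111010 XOR 101001 = 010011
  pos 7: 100111 XOR 101001 = 001110
  pos 9: 111000 XOR 101001 = 010001
  pos 10: 100010 XOR 101001 = 001011
  pos 12: 101100 XOR 101001 = 000101
Remainder (last 5 bits) = 01010. This is the CRC / FCS.

01010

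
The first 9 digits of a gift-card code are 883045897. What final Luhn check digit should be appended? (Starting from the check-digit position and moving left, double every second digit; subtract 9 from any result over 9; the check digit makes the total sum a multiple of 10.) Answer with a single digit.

5

Partial digits right→left: 7 9 8 5 4 0 3 8 8
Double every second digit counting from the check-digit position (so the 1st, 3rd, 5th, ... of the partial from the right).
  doubled (with −9 where >9): 5 7 8 6 7 → sum 33
  kept as-is: 9 5 0 8 → sum 22
Total = 33 + 22 = 55.
Check digit = (10 − (55 mod 10)) mod 10 = 5.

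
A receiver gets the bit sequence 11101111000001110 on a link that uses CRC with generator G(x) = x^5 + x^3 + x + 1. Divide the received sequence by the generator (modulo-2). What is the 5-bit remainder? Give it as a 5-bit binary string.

00000

Modulo-2 division of 11101111000001110 by 101011:
  pos 0: 111011 XOR 101011 = 010000
  pos 1: 100001 XOR 101011 = 001010
  pos 3: 101010 XOR 101011 = 000001
  pos 8: 100001 XOR 101011 = 001010
  pos 10: 101011 XOR 101011 = 000000
Remainder = 00000 (zero — the frame passes the CRC check).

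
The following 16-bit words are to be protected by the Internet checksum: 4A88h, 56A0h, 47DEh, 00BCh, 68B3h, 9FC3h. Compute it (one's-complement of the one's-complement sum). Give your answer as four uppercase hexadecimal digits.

One's-complement addition (fold any carry out of bit 15 back into bit 0):
  0x4A88 + 0x56A0 = 0x0A128
  0xA128 + 0x47DE = 0x0E906
  0xE906 + 0x00BC = 0x0E9C2
  0xE9C2 + 0x68B3 = 0x15275 → wrap carry → 0x5276
  0x5276 + 0x9FC3 = 0x0F239
One's-complement sum = 0xF239.
Checksum = ~0xF239 & 0xFFFF = 0x0DC6.

0DC6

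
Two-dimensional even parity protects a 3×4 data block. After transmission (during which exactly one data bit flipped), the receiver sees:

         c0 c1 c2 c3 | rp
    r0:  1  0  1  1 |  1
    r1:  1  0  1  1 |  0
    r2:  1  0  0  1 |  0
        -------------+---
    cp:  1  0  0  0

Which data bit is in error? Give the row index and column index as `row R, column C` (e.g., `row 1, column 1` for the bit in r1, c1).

Recompute each row's even parity and compare to rp:
  r0: data parity 1, sent rp 1 → ok
  r1: data parity 1, sent rp 0 → mismatch
  r2: data parity 0, sent rp 0 → ok
Recompute each column's even parity and compare to cp:
  c0: data parity 1, sent cp 1 → ok
  c1: data parity 0, sent cp 0 → ok
  c2: data parity 0, sent cp 0 → ok
  c3: data parity 1, sent cp 0 → mismatch
Exactly one row (r1) and one column (c3) fail → the flipped bit is at their intersection.

row 1, column 3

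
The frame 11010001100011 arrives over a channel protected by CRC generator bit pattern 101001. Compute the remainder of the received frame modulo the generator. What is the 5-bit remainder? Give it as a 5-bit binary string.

Modulo-2 division of 11010001100011 by 101001:
  pos 0: 110100 XOR 101001 = 011101
  pos 1: 111010 XOR 101001 = 010011
  pos 2: 100111 XOR 101001 = 001110
  pos 4: 111010 XOR 101001 = 010011
  pos 5: 100110 XOR 101001 = 001111
  pos 7: 111101 XOR 101001 = 010100
  pos 8: 101001 XOR 101001 = 000000
Remainder = 00000 (zero — the frame passes the CRC check).

00000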